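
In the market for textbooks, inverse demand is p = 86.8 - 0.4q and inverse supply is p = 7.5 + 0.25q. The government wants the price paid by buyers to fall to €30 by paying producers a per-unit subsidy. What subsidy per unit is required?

Required subsidy s = €13 per unit

At a buyer price of 30, quantity demanded is 217 − 2.5·30 = 142.
Sellers supply 142 only when they receive ps = 7.5 + 0.25·142 = 43.
s = ps − pb = 43 − 30 = 13.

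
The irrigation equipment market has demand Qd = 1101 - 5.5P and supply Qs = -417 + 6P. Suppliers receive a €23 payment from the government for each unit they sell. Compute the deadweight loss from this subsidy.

Deadweight loss = €759

Pre-subsidy: 1101 - 5.5P = -417 + 6P gives P* = 132, Q* = 375.
With the subsidy, sellers receive Ps = Pb + 23 for each unit, where Pb is the price buyers pay.
Supply in terms of Pb becomes Qs = -417 + 6(Pb + 23) = -279 + 6Pb. Setting this equal to demand: 1101 - 5.5Pb = -279 + 6Pb, so Pb = 120.
Sellers receive Ps = 120 + 23 = 143; Q' = 1101 − 5.5·120 = 441.
The subsidy expands output by 441 − 375 = 66 past the efficient level; on those units the gap between marginal cost and willingness to pay runs from 0 up to 23.
DWL = ½ × 23 × 66 = 759.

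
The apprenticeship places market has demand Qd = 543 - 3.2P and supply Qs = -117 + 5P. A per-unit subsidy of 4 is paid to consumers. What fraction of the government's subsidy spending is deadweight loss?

Pre-subsidy: 543 - 3.2P = -117 + 5P gives P* = 3300/41, Q* = 11703/41.
With the rebate, buyers effectively pay Pb = Ps − 4, where Ps is the price sellers receive.
Demand in terms of Ps becomes Qd = 543 − 3.2(Ps − 4) = 555.8 - 3.2Ps. Setting this equal to supply: 555.8 - 3.2Ps = -117 + 5Ps, so Ps = 3364/41.
Buyers pay Pb = 3364/41 − 4 = 3200/41; Q' = -117 + 5·(3364/41) = 12023/41.
ΔCS = ½(11703/41 + 12023/41)(3300/41 − 3200/41) = 1186300/1681; ΔPS = ½(11703/41 + 12023/41)(3364/41 − 3300/41) = 759232/1681.
Government spending = 4 × 12023/41 = 48092/41.
DWL = ½ × 4 × (12023/41 − 11703/41) = 640/41; fraction = (640/41) / (48092/41) = 160/12023.

DWL / government spending = 160/12023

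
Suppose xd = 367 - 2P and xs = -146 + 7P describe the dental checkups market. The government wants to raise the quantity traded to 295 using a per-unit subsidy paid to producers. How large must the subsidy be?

Required subsidy s = 27 per unit

At x = 295, invert demand for the buyer price: Pb = (367 − 295)/2 = 36; invert supply for the seller price: Ps = (295 − (-146))/7 = 63.
The subsidy must fill the gap: s = Ps − Pb = 63 − 36 = 27.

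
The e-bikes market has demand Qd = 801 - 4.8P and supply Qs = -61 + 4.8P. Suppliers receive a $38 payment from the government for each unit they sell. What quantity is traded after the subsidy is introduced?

Pre-subsidy: 801 - 4.8P = -61 + 4.8P gives P* = 2155/24, Q* = 370.
With the subsidy, sellers receive Ps = Pb + 38 for each unit, where Pb is the price buyers pay.
Supply in terms of Pb becomes Qs = -61 + 4.8(Pb + 38) = 121.4 + 4.8Pb. Setting this equal to demand: 801 - 4.8Pb = 121.4 + 4.8Pb, so Pb = 1699/24.
Sellers receive Ps = 1699/24 + 38 = 2611/24; Q' = 801 − 4.8·(1699/24) = 461.2.

Q' = 461.2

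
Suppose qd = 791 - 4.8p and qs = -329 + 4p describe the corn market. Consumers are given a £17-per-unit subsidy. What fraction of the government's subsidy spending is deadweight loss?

DWL / government spending = 204/2389

Pre-subsidy: 791 - 4.8p = -329 + 4p gives p* = 1400/11, q* = 1981/11.
With the rebate, buyers effectively pay pb = ps − 17, where ps is the price sellers receive.
Demand in terms of ps becomes qd = 791 − 4.8(ps − 17) = 872.6 - 4.8ps. Setting this equal to supply: 872.6 - 4.8ps = -329 + 4ps, so ps = 1502/11.
Buyers pay pb = 1502/11 − 17 = 1315/11; q' = -329 + 4·(1502/11) = 2389/11.
ΔCS = ½(1981/11 + 2389/11)(1400/11 − 1315/11) = 185725/121; ΔPS = ½(1981/11 + 2389/11)(1502/11 − 1400/11) = 222870/121.
Government spending = 17 × 2389/11 = 40613/11.
DWL = ½ × 17 × (2389/11 − 1981/11) = 3468/11; fraction = (3468/11) / (40613/11) = 204/2389.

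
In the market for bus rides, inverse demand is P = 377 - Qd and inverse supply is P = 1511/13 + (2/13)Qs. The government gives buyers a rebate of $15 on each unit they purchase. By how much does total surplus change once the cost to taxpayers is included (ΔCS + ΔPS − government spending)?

Pre-subsidy: 377 - Q = 1511/13 + (2/13)Q gives Q* = 226 and P* = 151.
With the rebate, buyers effectively pay Pb = Ps − 15, where Ps is the price sellers receive.
On the curves, Pb = 377 - Q and Ps = 1511/13 + (2/13)Q; the wedge Ps − Pb = 15 gives 1511/13 + (2/13)Q − (377 - Q) = 15, so Q' = 239.
Then Pb = 377 − 1·239 = 138 and Ps = 1511/13 + (2/13)·239 = 153.
ΔCS = ½(226 + 239)(151 − 138) = 3022.5; ΔPS = ½(226 + 239)(153 − 151) = 465.
Government spending = 15 × 239 = 3585.
Net change = 3022.5 + 465 − 3585 = -97.5. The loss equals the DWL triangle ½·15·13.

Net change in total surplus = -$97.5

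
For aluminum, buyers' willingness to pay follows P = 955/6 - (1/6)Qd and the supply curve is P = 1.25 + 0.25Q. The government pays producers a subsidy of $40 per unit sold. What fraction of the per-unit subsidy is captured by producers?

Pre-subsidy: 955/6 - (1/6)Q = 1.25 + 0.25Q gives Q* = 379 and P* = 96.
With the subsidy, sellers receive Ps = Pb + 40 for each unit, where Pb is the price buyers pay.
On the curves, Pb = 955/6 - (1/6)Q and Ps = 1.25 + 0.25Q; the wedge Ps − Pb = 40 gives 1.25 + 0.25Q − (955/6 - (1/6)Q) = 40, so Q' = 475.
Then Pb = 955/6 − (1/6)·475 = 80 and Ps = 1.25 + 0.25·475 = 120.
Buyers' price falls by P* − Pb = 96 − 80 = 16; sellers' price rises by Ps − P* = 120 − 96 = 24.
So producers capture 24/40 = 0.6 of each unit of subsidy.

Producer share = 0.6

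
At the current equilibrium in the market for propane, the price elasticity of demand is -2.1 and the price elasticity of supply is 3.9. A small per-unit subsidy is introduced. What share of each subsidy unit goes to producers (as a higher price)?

For a small subsidy around the equilibrium, the benefit split depends on the relative slopes, which at a point are proportional to the elasticities.
Buyer share = εs/(εs + |εd|) = 3.9/(3.9 + 2.1) = 0.65; seller share = |εd|/(εs + |εd|) = 0.35.
So producers capture 0.35 of the subsidy.

Producer share = 0.35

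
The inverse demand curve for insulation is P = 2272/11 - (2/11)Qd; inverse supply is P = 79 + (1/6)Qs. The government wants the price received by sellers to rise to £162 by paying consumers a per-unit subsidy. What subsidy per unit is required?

At a seller price of 162, quantity supplied is -474 + 6·162 = 498.
Buyers absorb 498 only when they pay Pb = 2272/11 − (2/11)·498 = 116.
s = Ps − Pb = 162 − 116 = 46.

Required subsidy s = £46 per unit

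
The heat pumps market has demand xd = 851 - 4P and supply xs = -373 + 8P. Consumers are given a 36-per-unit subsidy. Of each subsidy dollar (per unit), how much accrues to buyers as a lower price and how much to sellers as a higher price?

Pre-subsidy: 851 - 4P = -373 + 8P gives P* = 102, x* = 443.
With the rebate, buyers effectively pay Pb = Ps − 36, where Ps is the price sellers receive.
Demand in terms of Ps becomes xd = 851 − 4(Ps − 36) = 995 - 4Ps. Setting this equal to supply: 995 - 4Ps = -373 + 8Ps, so Ps = 114.
Buyers pay Pb = 114 − 36 = 78; x' = -373 + 8·114 = 539.
Buyers' price falls by P* − Pb = 102 − 78 = 24; sellers' price rises by Ps − P* = 114 − 102 = 12.

Buyers gain 24 per unit; sellers gain 12 per unit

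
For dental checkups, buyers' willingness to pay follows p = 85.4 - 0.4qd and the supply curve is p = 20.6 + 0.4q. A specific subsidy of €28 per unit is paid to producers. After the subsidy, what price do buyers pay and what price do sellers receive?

Buyers pay €39; sellers receive €67

Pre-subsidy: 85.4 - 0.4q = 20.6 + 0.4q gives q* = 81 and p* = 53.
With the subsidy, sellers receive ps = pb + 28 for each unit, where pb is the price buyers pay.
On the curves, pb = 85.4 - 0.4q and ps = 20.6 + 0.4q; the wedge ps − pb = 28 gives 20.6 + 0.4q − (85.4 - 0.4q) = 28, so q' = 116.
Then pb = 85.4 − 0.4·116 = 39 and ps = 20.6 + 0.4·116 = 67.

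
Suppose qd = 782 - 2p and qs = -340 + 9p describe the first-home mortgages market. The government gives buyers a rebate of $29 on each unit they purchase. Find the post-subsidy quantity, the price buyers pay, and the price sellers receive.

q' = 6880/11; buyers pay 861/11; sellers receive 1180/11

Pre-subsidy: 782 - 2p = -340 + 9p gives p* = 102, q* = 578.
With the rebate, buyers effectively pay pb = ps − 29, where ps is the price sellers receive.
Demand in terms of ps becomes qd = 782 − 2(ps − 29) = 840 - 2ps. Setting this equal to supply: 840 - 2ps = -340 + 9ps, so ps = 1180/11.
Buyers pay pb = 1180/11 − 29 = 861/11; q' = -340 + 9·(1180/11) = 6880/11.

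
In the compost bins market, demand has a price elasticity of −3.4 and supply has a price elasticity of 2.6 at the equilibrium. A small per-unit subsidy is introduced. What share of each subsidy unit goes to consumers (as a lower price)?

Consumer share = 13/30

For a small subsidy around the equilibrium, the benefit split depends on the relative slopes, which at a point are proportional to the elasticities.
Buyer share = εs/(εs + |εd|) = 2.6/(2.6 + 3.4) = 13/30; seller share = |εd|/(εs + |εd|) = 17/30.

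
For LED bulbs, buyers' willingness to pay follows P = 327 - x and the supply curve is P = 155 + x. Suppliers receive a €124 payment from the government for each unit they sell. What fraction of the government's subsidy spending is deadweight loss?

Pre-subsidy: 327 - x = 155 + x gives x* = 86 and P* = 241.
With the subsidy, sellers receive Ps = Pb + 124 for each unit, where Pb is the price buyers pay.
On the curves, Pb = 327 - x and Ps = 155 + x; the wedge Ps − Pb = 124 gives 155 + x − (327 - x) = 124, so x' = 148.
Then Pb = 327 − 1·148 = 179 and Ps = 155 + 1·148 = 303.
ΔCS = ½(86 + 148)(241 − 179) = 7254; ΔPS = ½(86 + 148)(303 − 241) = 7254.
Government spending = 124 × 148 = 18352.
DWL = ½ × 124 × (148 − 86) = 3844; fraction = 3844 / 18352 = 31/148.

DWL / government spending = 31/148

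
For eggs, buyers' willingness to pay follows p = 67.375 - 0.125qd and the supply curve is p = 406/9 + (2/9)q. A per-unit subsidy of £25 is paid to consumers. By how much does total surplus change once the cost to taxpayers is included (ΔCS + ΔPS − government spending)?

Net change in total surplus = -£900

Pre-subsidy: 67.375 - 0.125q = 406/9 + (2/9)q gives q* = 64.12 and p* = 59.36.
With the rebate, buyers effectively pay pb = ps − 25, where ps is the price sellers receive.
On the curves, pb = 67.375 - 0.125q and ps = 406/9 + (2/9)q; the wedge ps − pb = 25 gives 406/9 + (2/9)q − (67.375 - 0.125q) = 25, so q' = 136.12.
Then pb = 67.375 − 0.125·136.12 = 50.36 and ps = 406/9 + (2/9)·136.12 = 75.36.
ΔCS = ½(64.12 + 136.12)(59.36 − 50.36) = 901.08; ΔPS = ½(64.12 + 136.12)(75.36 − 59.36) = 1601.92.
Government spending = 25 × 136.12 = 3403.
Net change = 901.08 + 1601.92 − 3403 = -900. The loss equals the DWL triangle ½·25·72.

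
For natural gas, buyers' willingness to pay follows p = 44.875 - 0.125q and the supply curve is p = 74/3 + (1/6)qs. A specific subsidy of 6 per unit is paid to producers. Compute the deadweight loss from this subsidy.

Pre-subsidy: 44.875 - 0.125q = 74/3 + (1/6)q gives q* = 485/7 and p* = 507/14.
With the subsidy, sellers receive ps = pb + 6 for each unit, where pb is the price buyers pay.
On the curves, pb = 44.875 - 0.125q and ps = 74/3 + (1/6)q; the wedge ps − pb = 6 gives 74/3 + (1/6)q − (44.875 - 0.125q) = 6, so q' = 629/7.
Then pb = 44.875 − 0.125·(629/7) = 471/14 and ps = 74/3 + (1/6)·(629/7) = 555/14.
The subsidy expands output by 629/7 − 485/7 = 144/7 past the efficient level; on those units the gap between marginal cost and willingness to pay runs from 0 up to 6.
DWL = ½ × 6 × 144/7 = 432/7.

Deadweight loss = 432/7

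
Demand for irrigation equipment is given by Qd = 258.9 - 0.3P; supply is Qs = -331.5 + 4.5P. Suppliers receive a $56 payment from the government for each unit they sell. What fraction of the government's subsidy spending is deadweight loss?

Pre-subsidy: 258.9 - 0.3P = -331.5 + 4.5P gives P* = 123, Q* = 222.
With the subsidy, sellers receive Ps = Pb + 56 for each unit, where Pb is the price buyers pay.
Supply in terms of Pb becomes Qs = -331.5 + 4.5(Pb + 56) = -79.5 + 4.5Pb. Setting this equal to demand: 258.9 - 0.3Pb = -79.5 + 4.5Pb, so Pb = 70.5.
Sellers receive Ps = 70.5 + 56 = 126.5; Q' = 258.9 − 0.3·70.5 = 237.75.
ΔCS = ½(222 + 237.75)(123 − 70.5) = 12068.4375; ΔPS = ½(222 + 237.75)(126.5 − 123) = 804.5625.
Government spending = 56 × 237.75 = 13314.
DWL = ½ × 56 × (237.75 − 222) = 441; fraction = 441 / 13314 = 21/634.

DWL / government spending = 21/634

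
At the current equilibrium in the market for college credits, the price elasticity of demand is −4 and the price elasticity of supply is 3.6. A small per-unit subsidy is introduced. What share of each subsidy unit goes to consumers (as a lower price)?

Consumer share = 9/19

For a small subsidy around the equilibrium, the benefit split depends on the relative slopes, which at a point are proportional to the elasticities.
Buyer share = εs/(εs + |εd|) = 3.6/(3.6 + 4) = 9/19; seller share = |εd|/(εs + |εd|) = 10/19.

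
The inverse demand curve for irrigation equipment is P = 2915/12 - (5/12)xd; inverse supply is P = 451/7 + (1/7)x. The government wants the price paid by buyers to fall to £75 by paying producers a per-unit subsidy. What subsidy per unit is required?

Required subsidy s = £47 per unit

At a buyer price of 75, quantity demanded is 583 − 2.4·75 = 403.
Sellers supply 403 only when they receive Ps = 451/7 + (1/7)·403 = 122.
s = Ps − Pb = 122 − 75 = 47.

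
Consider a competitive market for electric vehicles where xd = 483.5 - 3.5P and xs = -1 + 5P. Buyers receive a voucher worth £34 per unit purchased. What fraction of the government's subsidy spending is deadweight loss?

Pre-subsidy: 483.5 - 3.5P = -1 + 5P gives P* = 57, x* = 284.
With the rebate, buyers effectively pay Pb = Ps − 34, where Ps is the price sellers receive.
Demand in terms of Ps becomes xd = 483.5 − 3.5(Ps − 34) = 602.5 - 3.5Ps. Setting this equal to supply: 602.5 - 3.5Ps = -1 + 5Ps, so Ps = 71.
Buyers pay Pb = 71 − 34 = 37; x' = -1 + 5·71 = 354.
ΔCS = ½(284 + 354)(57 − 37) = 6380; ΔPS = ½(284 + 354)(71 − 57) = 4466.
Government spending = 34 × 354 = 12036.
DWL = ½ × 34 × (354 − 284) = 1190; fraction = 1190 / 12036 = 35/354.

DWL / government spending = 35/354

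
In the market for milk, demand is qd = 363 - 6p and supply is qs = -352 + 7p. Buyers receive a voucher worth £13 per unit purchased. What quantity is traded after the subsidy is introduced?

Pre-subsidy: 363 - 6p = -352 + 7p gives p* = 55, q* = 33.
With the rebate, buyers effectively pay pb = ps − 13, where ps is the price sellers receive.
Demand in terms of ps becomes qd = 363 − 6(ps − 13) = 441 - 6ps. Setting this equal to supply: 441 - 6ps = -352 + 7ps, so ps = 61.
Buyers pay pb = 61 − 13 = 48; q' = -352 + 7·61 = 75.

q' = 75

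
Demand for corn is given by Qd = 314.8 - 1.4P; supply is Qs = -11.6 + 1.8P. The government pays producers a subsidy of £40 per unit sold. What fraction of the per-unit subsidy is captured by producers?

Pre-subsidy: 314.8 - 1.4P = -11.6 + 1.8P gives P* = 102, Q* = 172.
With the subsidy, sellers receive Ps = Pb + 40 for each unit, where Pb is the price buyers pay.
Supply in terms of Pb becomes Qs = -11.6 + 1.8(Pb + 40) = 60.4 + 1.8Pb. Setting this equal to demand: 314.8 - 1.4Pb = 60.4 + 1.8Pb, so Pb = 79.5.
Sellers receive Ps = 79.5 + 40 = 119.5; Q' = 314.8 − 1.4·79.5 = 203.5.
Buyers' price falls by P* − Pb = 102 − 79.5 = 22.5; sellers' price rises by Ps − P* = 119.5 − 102 = 17.5.
So producers capture 17.5/40 = 0.4375 of each unit of subsidy.

Producer share = 0.4375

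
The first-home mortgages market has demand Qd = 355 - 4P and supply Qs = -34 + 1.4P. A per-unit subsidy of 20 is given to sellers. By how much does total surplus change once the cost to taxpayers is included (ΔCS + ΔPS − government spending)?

Net change in total surplus = -5600/27

Pre-subsidy: 355 - 4P = -34 + 1.4P gives P* = 1945/27, Q* = 1805/27.
With the subsidy, sellers receive Ps = Pb + 20 for each unit, where Pb is the price buyers pay.
Supply in terms of Pb becomes Qs = -34 + 1.4(Pb + 20) = -6 + 1.4Pb. Setting this equal to demand: 355 - 4Pb = -6 + 1.4Pb, so Pb = 1805/27.
Sellers receive Ps = 1805/27 + 20 = 2345/27; Q' = 355 − 4·(1805/27) = 2365/27.
ΔCS = ½(1805/27 + 2365/27)(1945/27 − 1805/27) = 97300/243; ΔPS = ½(1805/27 + 2365/27)(2345/27 − 1945/27) = 278000/243.
Government spending = 20 × 2365/27 = 47300/27.
Net change = 97300/243 + 278000/243 − 47300/27 = -5600/27. The loss equals the DWL triangle ½·20·560/27.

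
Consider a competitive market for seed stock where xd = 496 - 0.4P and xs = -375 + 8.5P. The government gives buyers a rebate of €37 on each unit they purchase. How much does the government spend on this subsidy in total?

Pre-subsidy: 496 - 0.4P = -375 + 8.5P gives P* = 8710/89, x* = 40660/89.
With the rebate, buyers effectively pay Pb = Ps − 37, where Ps is the price sellers receive.
Demand in terms of Ps becomes xd = 496 − 0.4(Ps − 37) = 510.8 - 0.4Ps. Setting this equal to supply: 510.8 - 0.4Ps = -375 + 8.5Ps, so Ps = 8858/89.
Buyers pay Pb = 8858/89 − 37 = 5565/89; x' = -375 + 8.5·(8858/89) = 41918/89.
Government outlay = subsidy × quantity = 37 × 41918/89 = 1550966/89.

Government cost = 1550966/89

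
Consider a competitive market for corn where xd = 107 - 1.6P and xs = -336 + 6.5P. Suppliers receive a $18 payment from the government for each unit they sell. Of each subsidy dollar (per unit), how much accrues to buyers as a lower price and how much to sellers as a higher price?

Pre-subsidy: 107 - 1.6P = -336 + 6.5P gives P* = 4430/81, x* = 1579/81.
With the subsidy, sellers receive Ps = Pb + 18 for each unit, where Pb is the price buyers pay.
Supply in terms of Pb becomes xs = -336 + 6.5(Pb + 18) = -219 + 6.5Pb. Setting this equal to demand: 107 - 1.6Pb = -219 + 6.5Pb, so Pb = 3260/81.
Sellers receive Ps = 3260/81 + 18 = 4718/81; x' = 107 − 1.6·(3260/81) = 3451/81.
Buyers' price falls by P* − Pb = 4430/81 − 3260/81 = 130/9; sellers' price rises by Ps − P* = 4718/81 − 4430/81 = 32/9.

Buyers gain 130/9 per unit; sellers gain 32/9 per unit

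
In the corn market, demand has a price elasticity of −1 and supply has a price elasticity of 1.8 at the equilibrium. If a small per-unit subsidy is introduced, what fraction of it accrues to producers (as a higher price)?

For a small subsidy around the equilibrium, the benefit split depends on the relative slopes, which at a point are proportional to the elasticities.
Buyer share = εs/(εs + |εd|) = 1.8/(1.8 + 1) = 9/14; seller share = |εd|/(εs + |εd|) = 5/14.
So producers capture 5/14 of the subsidy.

Producer share = 5/14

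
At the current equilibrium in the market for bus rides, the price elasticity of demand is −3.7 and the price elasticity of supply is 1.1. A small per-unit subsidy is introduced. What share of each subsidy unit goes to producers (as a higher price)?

Producer share = 37/48

For a small subsidy around the equilibrium, the benefit split depends on the relative slopes, which at a point are proportional to the elasticities.
Buyer share = εs/(εs + |εd|) = 1.1/(1.1 + 3.7) = 11/48; seller share = |εd|/(εs + |εd|) = 37/48.
So producers capture 37/48 of the subsidy.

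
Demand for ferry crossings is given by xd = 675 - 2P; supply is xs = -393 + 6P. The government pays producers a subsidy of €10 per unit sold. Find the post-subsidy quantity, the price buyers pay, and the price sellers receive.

x' = 423; buyers pay €126; sellers receive €136

Pre-subsidy: 675 - 2P = -393 + 6P gives P* = 133.5, x* = 408.
With the subsidy, sellers receive Ps = Pb + 10 for each unit, where Pb is the price buyers pay.
Supply in terms of Pb becomes xs = -393 + 6(Pb + 10) = -333 + 6Pb. Setting this equal to demand: 675 - 2Pb = -333 + 6Pb, so Pb = 126.
Sellers receive Ps = 126 + 10 = 136; x' = 675 − 2·126 = 423.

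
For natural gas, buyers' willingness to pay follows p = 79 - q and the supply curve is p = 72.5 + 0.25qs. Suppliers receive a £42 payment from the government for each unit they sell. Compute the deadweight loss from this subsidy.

Pre-subsidy: 79 - q = 72.5 + 0.25q gives q* = 5.2 and p* = 73.8.
With the subsidy, sellers receive ps = pb + 42 for each unit, where pb is the price buyers pay.
On the curves, pb = 79 - q and ps = 72.5 + 0.25q; the wedge ps − pb = 42 gives 72.5 + 0.25q − (79 - q) = 42, so q' = 38.8.
Then pb = 79 − 1·38.8 = 40.2 and ps = 72.5 + 0.25·38.8 = 82.2.
The subsidy expands output by 38.8 − 5.2 = 33.6 past the efficient level; on those units the gap between marginal cost and willingness to pay runs from 0 up to 42.
DWL = ½ × 42 × 33.6 = 705.6.

Deadweight loss = £705.6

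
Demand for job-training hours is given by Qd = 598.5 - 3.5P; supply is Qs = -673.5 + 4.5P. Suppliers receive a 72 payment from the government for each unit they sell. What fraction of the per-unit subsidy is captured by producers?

Pre-subsidy: 598.5 - 3.5P = -673.5 + 4.5P gives P* = 159, Q* = 42.
With the subsidy, sellers receive Ps = Pb + 72 for each unit, where Pb is the price buyers pay.
Supply in terms of Pb becomes Qs = -673.5 + 4.5(Pb + 72) = -349.5 + 4.5Pb. Setting this equal to demand: 598.5 - 3.5Pb = -349.5 + 4.5Pb, so Pb = 118.5.
Sellers receive Ps = 118.5 + 72 = 190.5; Q' = 598.5 − 3.5·118.5 = 183.75.
Buyers' price falls by P* − Pb = 159 − 118.5 = 40.5; sellers' price rises by Ps − P* = 190.5 − 159 = 31.5.
So producers capture 31.5/72 = 0.4375 of each unit of subsidy.

Producer share = 0.4375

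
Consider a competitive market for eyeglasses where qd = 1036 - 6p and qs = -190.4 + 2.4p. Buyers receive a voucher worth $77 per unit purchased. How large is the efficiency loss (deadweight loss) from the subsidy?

Pre-subsidy: 1036 - 6p = -190.4 + 2.4p gives p* = 146, q* = 160.
With the rebate, buyers effectively pay pb = ps − 77, where ps is the price sellers receive.
Demand in terms of ps becomes qd = 1036 − 6(ps − 77) = 1498 - 6ps. Setting this equal to supply: 1498 - 6ps = -190.4 + 2.4ps, so ps = 201.
Buyers pay pb = 201 − 77 = 124; q' = -190.4 + 2.4·201 = 292.
The subsidy expands output by 292 − 160 = 132 past the efficient level; on those units the gap between marginal cost and willingness to pay runs from 0 up to 77.
DWL = ½ × 77 × 132 = 5082.

Deadweight loss = $5082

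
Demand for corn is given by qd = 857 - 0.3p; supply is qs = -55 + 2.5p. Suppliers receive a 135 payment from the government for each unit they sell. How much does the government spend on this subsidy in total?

Pre-subsidy: 857 - 0.3p = -55 + 2.5p gives p* = 2280/7, q* = 5315/7.
With the subsidy, sellers receive ps = pb + 135 for each unit, where pb is the price buyers pay.
Supply in terms of pb becomes qs = -55 + 2.5(pb + 135) = 282.5 + 2.5pb. Setting this equal to demand: 857 - 0.3pb = 282.5 + 2.5pb, so pb = 5745/28.
Sellers receive ps = 5745/28 + 135 = 9525/28; q' = 857 − 0.3·(5745/28) = 44545/56.
Government outlay = subsidy × quantity = 135 × 44545/56 = 6013575/56.

Government cost = 6013575/56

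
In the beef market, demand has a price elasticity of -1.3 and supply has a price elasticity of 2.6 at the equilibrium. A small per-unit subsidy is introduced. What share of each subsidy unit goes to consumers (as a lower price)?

Consumer share = 2/3

For a small subsidy around the equilibrium, the benefit split depends on the relative slopes, which at a point are proportional to the elasticities.
Buyer share = εs/(εs + |εd|) = 2.6/(2.6 + 1.3) = 2/3; seller share = |εd|/(εs + |εd|) = 1/3.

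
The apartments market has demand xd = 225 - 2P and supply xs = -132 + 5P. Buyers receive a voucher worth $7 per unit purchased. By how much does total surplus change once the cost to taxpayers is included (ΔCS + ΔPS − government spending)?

Pre-subsidy: 225 - 2P = -132 + 5P gives P* = 51, x* = 123.
With the rebate, buyers effectively pay Pb = Ps − 7, where Ps is the price sellers receive.
Demand in terms of Ps becomes xd = 225 − 2(Ps − 7) = 239 - 2Ps. Setting this equal to supply: 239 - 2Ps = -132 + 5Ps, so Ps = 53.
Buyers pay Pb = 53 − 7 = 46; x' = -132 + 5·53 = 133.
ΔCS = ½(123 + 133)(51 − 46) = 640; ΔPS = ½(123 + 133)(53 − 51) = 256.
Government spending = 7 × 133 = 931.
Net change = 640 + 256 − 931 = -35. The loss equals the DWL triangle ½·7·10.

Net change in total surplus = -$35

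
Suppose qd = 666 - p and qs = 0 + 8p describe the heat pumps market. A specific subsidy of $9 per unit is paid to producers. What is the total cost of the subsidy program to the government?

Pre-subsidy: 666 - p = 0 + 8p gives p* = 74, q* = 592.
With the subsidy, sellers receive ps = pb + 9 for each unit, where pb is the price buyers pay.
Supply in terms of pb becomes qs = 0 + 8(pb + 9) = 72 + 8pb. Setting this equal to demand: 666 - pb = 72 + 8pb, so pb = 66.
Sellers receive ps = 66 + 9 = 75; q' = 666 − 1·66 = 600.
Government outlay = subsidy × quantity = 9 × 600 = 5400.

Government cost = $5400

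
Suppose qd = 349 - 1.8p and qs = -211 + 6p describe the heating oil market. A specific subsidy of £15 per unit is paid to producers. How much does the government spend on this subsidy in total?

Pre-subsidy: 349 - 1.8p = -211 + 6p gives p* = 2800/39, q* = 2857/13.
With the subsidy, sellers receive ps = pb + 15 for each unit, where pb is the price buyers pay.
Supply in terms of pb becomes qs = -211 + 6(pb + 15) = -121 + 6pb. Setting this equal to demand: 349 - 1.8pb = -121 + 6pb, so pb = 2350/39.
Sellers receive ps = 2350/39 + 15 = 2935/39; q' = 349 − 1.8·(2350/39) = 3127/13.
Government outlay = subsidy × quantity = 15 × 3127/13 = 46905/13.

Government cost = 46905/13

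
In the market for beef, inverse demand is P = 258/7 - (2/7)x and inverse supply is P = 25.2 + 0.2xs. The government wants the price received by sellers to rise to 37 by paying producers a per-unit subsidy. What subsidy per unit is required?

At a seller price of 37, quantity supplied is -126 + 5·37 = 59.
Buyers absorb 59 only when they pay Pb = 258/7 − (2/7)·59 = 20.
s = Ps − Pb = 37 − 20 = 17.

Required subsidy s = 17 per unit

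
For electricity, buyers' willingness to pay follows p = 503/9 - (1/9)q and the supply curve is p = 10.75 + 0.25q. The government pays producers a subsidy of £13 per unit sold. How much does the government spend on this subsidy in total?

Government cost = £2093

Pre-subsidy: 503/9 - (1/9)q = 10.75 + 0.25q gives q* = 125 and p* = 42.
With the subsidy, sellers receive ps = pb + 13 for each unit, where pb is the price buyers pay.
On the curves, pb = 503/9 - (1/9)q and ps = 10.75 + 0.25q; the wedge ps − pb = 13 gives 10.75 + 0.25q − (503/9 - (1/9)q) = 13, so q' = 161.
Then pb = 503/9 − (1/9)·161 = 38 and ps = 10.75 + 0.25·161 = 51.
Government outlay = subsidy × quantity = 13 × 161 = 2093.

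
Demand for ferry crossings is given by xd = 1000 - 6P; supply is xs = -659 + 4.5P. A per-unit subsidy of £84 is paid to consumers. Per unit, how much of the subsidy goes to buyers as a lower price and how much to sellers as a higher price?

Buyers gain £36 per unit; sellers gain £48 per unit

Pre-subsidy: 1000 - 6P = -659 + 4.5P gives P* = 158, x* = 52.
With the rebate, buyers effectively pay Pb = Ps − 84, where Ps is the price sellers receive.
Demand in terms of Ps becomes xd = 1000 − 6(Ps − 84) = 1504 - 6Ps. Setting this equal to supply: 1504 - 6Ps = -659 + 4.5Ps, so Ps = 206.
Buyers pay Pb = 206 − 84 = 122; x' = -659 + 4.5·206 = 268.
Buyers' price falls by P* − Pb = 158 − 122 = 36; sellers' price rises by Ps − P* = 206 − 158 = 48.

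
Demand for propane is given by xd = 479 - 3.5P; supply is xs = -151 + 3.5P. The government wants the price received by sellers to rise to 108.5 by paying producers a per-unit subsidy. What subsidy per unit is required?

Required subsidy s = 37 per unit

At a seller price of 108.5, quantity supplied is -151 + 3.5·108.5 = 228.75.
Buyers absorb 228.75 only when they pay Pb with 479 − 3.5·Pb = 228.75, i.e. Pb = 71.5.
s = Ps − Pb = 108.5 − 71.5 = 37.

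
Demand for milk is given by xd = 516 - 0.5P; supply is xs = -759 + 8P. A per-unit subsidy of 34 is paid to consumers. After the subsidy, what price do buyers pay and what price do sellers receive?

Buyers pay 118; sellers receive 152

Pre-subsidy: 516 - 0.5P = -759 + 8P gives P* = 150, x* = 441.
With the rebate, buyers effectively pay Pb = Ps − 34, where Ps is the price sellers receive.
Demand in terms of Ps becomes xd = 516 − 0.5(Ps − 34) = 533 - 0.5Ps. Setting this equal to supply: 533 - 0.5Ps = -759 + 8Ps, so Ps = 152.
Buyers pay Pb = 152 − 34 = 118; x' = -759 + 8·152 = 457.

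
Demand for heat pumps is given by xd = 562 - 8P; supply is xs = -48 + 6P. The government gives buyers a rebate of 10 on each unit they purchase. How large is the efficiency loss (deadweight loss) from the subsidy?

Deadweight loss = 1200/7

Pre-subsidy: 562 - 8P = -48 + 6P gives P* = 305/7, x* = 1494/7.
With the rebate, buyers effectively pay Pb = Ps − 10, where Ps is the price sellers receive.
Demand in terms of Ps becomes xd = 562 − 8(Ps − 10) = 642 - 8Ps. Setting this equal to supply: 642 - 8Ps = -48 + 6Ps, so Ps = 345/7.
Buyers pay Pb = 345/7 − 10 = 275/7; x' = -48 + 6·(345/7) = 1734/7.
The subsidy expands output by 1734/7 − 1494/7 = 240/7 past the efficient level; on those units the gap between marginal cost and willingness to pay runs from 0 up to 10.
DWL = ½ × 10 × 240/7 = 1200/7.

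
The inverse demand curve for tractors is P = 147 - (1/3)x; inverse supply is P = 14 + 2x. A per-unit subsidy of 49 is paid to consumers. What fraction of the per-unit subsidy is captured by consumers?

Consumer share = 1/7

Pre-subsidy: 147 - (1/3)x = 14 + 2x gives x* = 57 and P* = 128.
With the rebate, buyers effectively pay Pb = Ps − 49, where Ps is the price sellers receive.
On the curves, Pb = 147 - (1/3)x and Ps = 14 + 2x; the wedge Ps − Pb = 49 gives 14 + 2x − (147 - (1/3)x) = 49, so x' = 78.
Then Pb = 147 − (1/3)·78 = 121 and Ps = 14 + 2·78 = 170.
Buyers' price falls by P* − Pb = 128 − 121 = 7; sellers' price rises by Ps − P* = 170 − 128 = 42.
So consumers capture 7/49 = 1/7 of each unit of subsidy.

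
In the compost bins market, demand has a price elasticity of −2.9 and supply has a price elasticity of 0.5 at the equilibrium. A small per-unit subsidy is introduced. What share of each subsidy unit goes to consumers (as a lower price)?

For a small subsidy around the equilibrium, the benefit split depends on the relative slopes, which at a point are proportional to the elasticities.
Buyer share = εs/(εs + |εd|) = 0.5/(0.5 + 2.9) = 5/34; seller share = |εd|/(εs + |εd|) = 29/34.

Consumer share = 5/34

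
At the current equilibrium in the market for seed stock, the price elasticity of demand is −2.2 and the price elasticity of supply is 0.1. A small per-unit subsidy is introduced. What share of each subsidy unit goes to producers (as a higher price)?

For a small subsidy around the equilibrium, the benefit split depends on the relative slopes, which at a point are proportional to the elasticities.
Buyer share = εs/(εs + |εd|) = 0.1/(0.1 + 2.2) = 1/23; seller share = |εd|/(εs + |εd|) = 22/23.
So producers capture 22/23 of the subsidy.

Producer share = 22/23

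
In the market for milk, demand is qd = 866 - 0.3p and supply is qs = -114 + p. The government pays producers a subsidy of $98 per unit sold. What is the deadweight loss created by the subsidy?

Pre-subsidy: 866 - 0.3p = -114 + p gives p* = 9800/13, q* = 8318/13.
With the subsidy, sellers receive ps = pb + 98 for each unit, where pb is the price buyers pay.
Supply in terms of pb becomes qs = -114 + 1(pb + 98) = -16 + pb. Setting this equal to demand: 866 - 0.3pb = -16 + pb, so pb = 8820/13.
Sellers receive ps = 8820/13 + 98 = 10094/13; q' = 866 − 0.3·(8820/13) = 8612/13.
The subsidy expands output by 8612/13 − 8318/13 = 294/13 past the efficient level; on those units the gap between marginal cost and willingness to pay runs from 0 up to 98.
DWL = ½ × 98 × 294/13 = 14406/13.

Deadweight loss = 14406/13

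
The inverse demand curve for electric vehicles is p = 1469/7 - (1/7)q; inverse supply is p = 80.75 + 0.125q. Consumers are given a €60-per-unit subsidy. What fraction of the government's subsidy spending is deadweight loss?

Pre-subsidy: 1469/7 - (1/7)q = 80.75 + 0.125q gives q* = 482 and p* = 141.
With the rebate, buyers effectively pay pb = ps − 60, where ps is the price sellers receive.
On the curves, pb = 1469/7 - (1/7)q and ps = 80.75 + 0.125q; the wedge ps − pb = 60 gives 80.75 + 0.125q − (1469/7 - (1/7)q) = 60, so q' = 706.
Then pb = 1469/7 − (1/7)·706 = 109 and ps = 80.75 + 0.125·706 = 169.
ΔCS = ½(482 + 706)(141 − 109) = 19008; ΔPS = ½(482 + 706)(169 − 141) = 16632.
Government spending = 60 × 706 = 42360.
DWL = ½ × 60 × (706 − 482) = 6720; fraction = 6720 / 42360 = 56/353.

DWL / government spending = 56/353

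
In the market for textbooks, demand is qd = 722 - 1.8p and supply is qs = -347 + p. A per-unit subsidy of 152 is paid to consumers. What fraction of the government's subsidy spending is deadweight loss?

DWL / government spending = 684/1855

Pre-subsidy: 722 - 1.8p = -347 + p gives p* = 5345/14, q* = 487/14.
With the rebate, buyers effectively pay pb = ps − 152, where ps is the price sellers receive.
Demand in terms of ps becomes qd = 722 − 1.8(ps − 152) = 995.6 - 1.8ps. Setting this equal to supply: 995.6 - 1.8ps = -347 + ps, so ps = 479.5.
Buyers pay pb = 479.5 − 152 = 327.5; q' = -347 + 1·479.5 = 132.5.
ΔCS = ½(487/14 + 132.5)(5345/14 − 327.5) = 222490/49; ΔPS = ½(487/14 + 132.5)(479.5 − 5345/14) = 400482/49.
Government spending = 152 × 132.5 = 20140.
DWL = ½ × 152 × (132.5 − 487/14) = 51984/7; fraction = (51984/7) / 20140 = 684/1855.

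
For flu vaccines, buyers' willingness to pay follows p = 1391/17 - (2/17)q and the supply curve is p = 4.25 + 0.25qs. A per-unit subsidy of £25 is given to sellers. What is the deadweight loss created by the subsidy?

Deadweight loss = £850

Pre-subsidy: 1391/17 - (2/17)q = 4.25 + 0.25q gives q* = 211 and p* = 57.
With the subsidy, sellers receive ps = pb + 25 for each unit, where pb is the price buyers pay.
On the curves, pb = 1391/17 - (2/17)q and ps = 4.25 + 0.25q; the wedge ps − pb = 25 gives 4.25 + 0.25q − (1391/17 - (2/17)q) = 25, so q' = 279.
Then pb = 1391/17 − (2/17)·279 = 49 and ps = 4.25 + 0.25·279 = 74.
The subsidy expands output by 279 − 211 = 68 past the efficient level; on those units the gap between marginal cost and willingness to pay runs from 0 up to 25.
DWL = ½ × 25 × 68 = 850.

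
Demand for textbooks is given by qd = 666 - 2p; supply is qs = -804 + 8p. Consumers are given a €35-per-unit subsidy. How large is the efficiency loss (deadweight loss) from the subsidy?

Deadweight loss = €980

Pre-subsidy: 666 - 2p = -804 + 8p gives p* = 147, q* = 372.
With the rebate, buyers effectively pay pb = ps − 35, where ps is the price sellers receive.
Demand in terms of ps becomes qd = 666 − 2(ps − 35) = 736 - 2ps. Setting this equal to supply: 736 - 2ps = -804 + 8ps, so ps = 154.
Buyers pay pb = 154 − 35 = 119; q' = -804 + 8·154 = 428.
The subsidy expands output by 428 − 372 = 56 past the efficient level; on those units the gap between marginal cost and willingness to pay runs from 0 up to 35.
DWL = ½ × 35 × 56 = 980.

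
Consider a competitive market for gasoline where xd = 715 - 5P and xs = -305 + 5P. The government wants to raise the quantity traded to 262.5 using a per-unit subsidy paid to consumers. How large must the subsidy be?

At x = 262.5, invert demand for the buyer price: Pb = (715 − 262.5)/5 = 90.5; invert supply for the seller price: Ps = (262.5 − (-305))/5 = 113.5.
The subsidy must fill the gap: s = Ps − Pb = 113.5 − 90.5 = 23.

Required subsidy s = 23 per unit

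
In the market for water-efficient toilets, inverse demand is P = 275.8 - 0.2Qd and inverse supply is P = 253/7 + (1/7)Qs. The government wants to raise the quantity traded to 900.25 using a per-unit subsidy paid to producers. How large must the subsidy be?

Required subsidy s = 69 per unit

At Q = 900.25, from the demand curve buyers pay Pb = 275.8 − 0.2·900.25 = 95.75; from the supply curve sellers need Ps = 253/7 + (1/7)·900.25 = 164.75.
The subsidy must fill the gap: s = Ps − Pb = 164.75 − 95.75 = 69.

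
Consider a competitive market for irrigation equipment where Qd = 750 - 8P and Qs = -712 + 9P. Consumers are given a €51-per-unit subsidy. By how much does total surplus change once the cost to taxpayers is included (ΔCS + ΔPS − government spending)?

Pre-subsidy: 750 - 8P = -712 + 9P gives P* = 86, Q* = 62.
With the rebate, buyers effectively pay Pb = Ps − 51, where Ps is the price sellers receive.
Demand in terms of Ps becomes Qd = 750 − 8(Ps − 51) = 1158 - 8Ps. Setting this equal to supply: 1158 - 8Ps = -712 + 9Ps, so Ps = 110.
Buyers pay Pb = 110 − 51 = 59; Q' = -712 + 9·110 = 278.
ΔCS = ½(62 + 278)(86 − 59) = 4590; ΔPS = ½(62 + 278)(110 − 86) = 4080.
Government spending = 51 × 278 = 14178.
Net change = 4590 + 4080 − 14178 = -5508. The loss equals the DWL triangle ½·51·216.

Net change in total surplus = -€5508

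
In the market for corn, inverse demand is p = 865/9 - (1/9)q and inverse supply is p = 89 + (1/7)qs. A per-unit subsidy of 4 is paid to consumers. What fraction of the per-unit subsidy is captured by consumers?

Consumer share = 0.4375

Pre-subsidy: 865/9 - (1/9)q = 89 + (1/7)q gives q* = 28 and p* = 93.
With the rebate, buyers effectively pay pb = ps − 4, where ps is the price sellers receive.
On the curves, pb = 865/9 - (1/9)q and ps = 89 + (1/7)q; the wedge ps − pb = 4 gives 89 + (1/7)q − (865/9 - (1/9)q) = 4, so q' = 43.75.
Then pb = 865/9 − (1/9)·43.75 = 91.25 and ps = 89 + (1/7)·43.75 = 95.25.
Buyers' price falls by p* − pb = 93 − 91.25 = 1.75; sellers' price rises by ps − p* = 95.25 − 93 = 2.25.
So consumers capture 1.75/4 = 0.4375 of each unit of subsidy.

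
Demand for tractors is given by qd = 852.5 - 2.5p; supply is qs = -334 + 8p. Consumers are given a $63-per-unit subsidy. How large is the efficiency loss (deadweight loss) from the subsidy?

Deadweight loss = $3780

Pre-subsidy: 852.5 - 2.5p = -334 + 8p gives p* = 113, q* = 570.
With the rebate, buyers effectively pay pb = ps − 63, where ps is the price sellers receive.
Demand in terms of ps becomes qd = 852.5 − 2.5(ps − 63) = 1010 - 2.5ps. Setting this equal to supply: 1010 - 2.5ps = -334 + 8ps, so ps = 128.
Buyers pay pb = 128 − 63 = 65; q' = -334 + 8·128 = 690.
The subsidy expands output by 690 − 570 = 120 past the efficient level; on those units the gap between marginal cost and willingness to pay runs from 0 up to 63.
DWL = ½ × 63 × 120 = 3780.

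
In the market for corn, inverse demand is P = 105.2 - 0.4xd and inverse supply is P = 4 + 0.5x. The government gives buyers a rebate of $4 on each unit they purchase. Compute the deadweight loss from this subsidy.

Pre-subsidy: 105.2 - 0.4x = 4 + 0.5x gives x* = 1012/9 and P* = 542/9.
With the rebate, buyers effectively pay Pb = Ps − 4, where Ps is the price sellers receive.
On the curves, Pb = 105.2 - 0.4x and Ps = 4 + 0.5x; the wedge Ps − Pb = 4 gives 4 + 0.5x − (105.2 - 0.4x) = 4, so x' = 1052/9.
Then Pb = 105.2 − 0.4·(1052/9) = 526/9 and Ps = 4 + 0.5·(1052/9) = 562/9.
The subsidy expands output by 1052/9 − 1012/9 = 40/9 past the efficient level; on those units the gap between marginal cost and willingness to pay runs from 0 up to 4.
DWL = ½ × 4 × 40/9 = 80/9.

Deadweight loss = 80/9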